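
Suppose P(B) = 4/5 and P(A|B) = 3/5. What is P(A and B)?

By definition, P(A|B) = P(A ∩ B) / P(B)
So P(A ∩ B) = P(A|B) × P(B)
= 3/5 × 4/5
= 12/25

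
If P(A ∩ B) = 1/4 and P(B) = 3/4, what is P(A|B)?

P(A|B) = P(A ∩ B) / P(B)
= (1/4) / (3/4)
= 1/3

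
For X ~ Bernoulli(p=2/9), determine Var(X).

For X ~ Bernoulli(p=2/9):
Var(X) = \frac{14}{81}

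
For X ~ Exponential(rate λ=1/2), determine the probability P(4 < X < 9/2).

P(4 < X < 9/2) = ∫_{4}^{9/2} f(x) dx
where f(x) = \frac{e^{- \frac{x}{2}}}{2}
= - \frac{1}{e^{\frac{9}{4}}} + e^{-2}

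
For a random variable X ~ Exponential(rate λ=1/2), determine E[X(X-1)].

E[X(X-1)] = E[X² - X] = E[X²] - E[X]
E[X] = 2
E[X²] = Var(X) + (E[X])² = 4 + (2)² = 8
E[X(X-1)] = 8 - 2 = 6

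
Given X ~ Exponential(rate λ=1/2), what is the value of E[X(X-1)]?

E[X(X-1)] = E[X² - X] = E[X²] - E[X]
E[X] = 2
E[X²] = Var(X) + (E[X])² = 4 + (2)² = 8
E[X(X-1)] = 8 - 2 = 6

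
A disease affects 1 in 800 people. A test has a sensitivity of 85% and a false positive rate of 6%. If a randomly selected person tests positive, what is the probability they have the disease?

Let D = the rare event, + = positive/flagged.
P(D) = 1/800
P(+|D) = 85/100 = 17/20
P(+|D') = 6/100 = 3/50
P(+) = P(+|D)P(D) + P(+|D')P(D')
     = \frac{17}{20} × \frac{1}{800} + \frac{3}{50} × \frac{799}{800}
     = \frac{4879}{80000}
P(D|+) = P(+|D)P(D)/P(+) = \frac{5}{287}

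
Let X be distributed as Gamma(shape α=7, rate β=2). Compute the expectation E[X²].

Using the identity E[X²] = Var(X) + (E[X])²:
E[X] = \frac{7}{2}
Var(X) = \frac{7}{4}
E[X²] = \frac{7}{4} + (\frac{7}{2})²
= 14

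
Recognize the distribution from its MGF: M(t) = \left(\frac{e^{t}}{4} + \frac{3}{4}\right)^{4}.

The MGF M(t) = \left(\frac{e^{t}}{4} + \frac{3}{4}\right)^{4} is the standard form for the Binomial distribution.
Comparing with the known MGF formula identifies: Binomial(n=4, p=1/4)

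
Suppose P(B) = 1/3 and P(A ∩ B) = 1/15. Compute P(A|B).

P(A|B) = P(A ∩ B) / P(B)
= (1/15) / (1/3)
= 1/5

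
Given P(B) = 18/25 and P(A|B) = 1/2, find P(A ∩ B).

By definition, P(A|B) = P(A ∩ B) / P(B)
So P(A ∩ B) = P(A|B) × P(B)
= 1/2 × 18/25
= 9/25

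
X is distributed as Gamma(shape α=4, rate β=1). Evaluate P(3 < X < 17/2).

P(3 < X < 17/2) = ∫_{3}^{17/2} f(x) dx
where f(x) = \frac{x^{3} e^{- x}}{6}
= - \frac{7103}{48 e^{\frac{17}{2}}} + \frac{13}{e^{3}}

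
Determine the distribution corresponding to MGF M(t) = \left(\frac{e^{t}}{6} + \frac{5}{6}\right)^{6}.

The MGF M(t) = \left(\frac{e^{t}}{6} + \frac{5}{6}\right)^{6} is the standard form for the Binomial distribution.
Comparing with the known MGF formula identifies: Binomial(n=6, p=1/6)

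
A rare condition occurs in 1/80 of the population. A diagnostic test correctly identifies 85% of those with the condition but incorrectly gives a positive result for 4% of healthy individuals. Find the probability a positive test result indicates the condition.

Let D = the rare event, + = positive/flagged.
P(D) = 1/80
P(+|D) = 85/100 = 17/20
P(+|D') = 4/100 = 1/25
P(+) = P(+|D)P(D) + P(+|D')P(D')
     = \frac{17}{20} × \frac{1}{80} + \frac{1}{25} × \frac{79}{80}
     = \frac{401}{8000}
P(D|+) = P(+|D)P(D)/P(+) = \frac{85}{401}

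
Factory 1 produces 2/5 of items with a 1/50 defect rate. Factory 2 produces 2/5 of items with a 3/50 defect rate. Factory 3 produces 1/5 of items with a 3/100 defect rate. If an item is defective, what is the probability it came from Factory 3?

Using Bayes' theorem:
P(F1) = 2/5, P(D|F1) = 1/50
P(F2) = 2/5, P(D|F2) = 3/50
P(F3) = 1/5, P(D|F3) = 3/100
P(D) = P(D|F1)P(F1) + P(D|F2)P(F2) + P(D|F3)P(F3)
     = \frac{19}{500}
P(F3|D) = P(D|F3)P(F3) / P(D)
= \frac{3}{19}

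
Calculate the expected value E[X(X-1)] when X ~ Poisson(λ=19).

E[X(X-1)] = E[X² - X] = E[X²] - E[X]
E[X] = 19
E[X²] = Var(X) + (E[X])² = 19 + (19)² = 380
E[X(X-1)] = 380 - 19 = 361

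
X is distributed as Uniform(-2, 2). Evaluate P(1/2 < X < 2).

P(1/2 < X < 2) = ∫_{1/2}^{2} f(x) dx
where f(x) = \frac{1}{4}
= \frac{3}{8}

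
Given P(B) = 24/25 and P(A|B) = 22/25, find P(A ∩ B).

By definition, P(A|B) = P(A ∩ B) / P(B)
So P(A ∩ B) = P(A|B) × P(B)
= 22/25 × 24/25
= 528/625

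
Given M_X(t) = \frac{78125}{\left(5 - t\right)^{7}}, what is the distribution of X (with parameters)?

The MGF M(t) = \frac{78125}{\left(5 - t\right)^{7}} is the standard form for the Gamma distribution.
Comparing with the known MGF formula identifies: Gamma(shape α=7, rate β=5)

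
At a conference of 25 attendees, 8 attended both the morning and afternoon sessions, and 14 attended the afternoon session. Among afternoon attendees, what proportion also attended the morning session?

P(A ∩ B) = 8/25
P(B) = 14/25
P(A|B) = P(A ∩ B) / P(B) = (8/25) / (14/25) = 4/7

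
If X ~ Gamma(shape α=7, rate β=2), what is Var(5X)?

For X ~ Gamma(shape α=7, rate β=2):
Var(X) = \frac{7}{4}
Var(5X) = (5)² × Var(X) = 25 × \frac{7}{4} = \frac{175}{4}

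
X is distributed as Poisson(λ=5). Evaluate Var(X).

For X ~ Poisson(λ=5):
Var(X) = 5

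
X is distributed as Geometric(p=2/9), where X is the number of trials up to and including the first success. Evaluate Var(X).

For X ~ Geometric(p=2/9), where X is the number of trials up to and including the first success:
Var(X) = \frac{63}{4}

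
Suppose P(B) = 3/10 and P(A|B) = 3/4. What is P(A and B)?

By definition, P(A|B) = P(A ∩ B) / P(B)
So P(A ∩ B) = P(A|B) × P(B)
= 3/4 × 3/10
= 9/40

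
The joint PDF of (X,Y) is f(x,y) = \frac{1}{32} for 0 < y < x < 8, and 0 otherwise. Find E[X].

f_X(x) = ∫_0^x \frac{1}{32} dy = \frac{x}{32}
E[X] = ∫_0^8 x × (\frac{x}{32}) dx = \frac{16}{3}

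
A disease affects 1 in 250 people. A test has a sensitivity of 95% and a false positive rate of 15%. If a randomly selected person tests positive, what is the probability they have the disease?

Let D = the rare event, + = positive/flagged.
P(D) = 1/250
P(+|D) = 95/100 = 19/20
P(+|D') = 15/100 = 3/20
P(+) = P(+|D)P(D) + P(+|D')P(D')
     = \frac{19}{20} × \frac{1}{250} + \frac{3}{20} × \frac{249}{250}
     = \frac{383}{2500}
P(D|+) = P(+|D)P(D)/P(+) = \frac{19}{766}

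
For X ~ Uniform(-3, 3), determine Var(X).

For X ~ Uniform(-3, 3):
Var(X) = 3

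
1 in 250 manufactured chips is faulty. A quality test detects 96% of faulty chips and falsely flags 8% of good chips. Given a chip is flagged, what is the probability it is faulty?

Let D = the rare event, + = positive/flagged.
P(D) = 1/250
P(+|D) = 96/100 = 24/25
P(+|D') = 8/100 = 2/25
P(+) = P(+|D)P(D) + P(+|D')P(D')
     = \frac{24}{25} × \frac{1}{250} + \frac{2}{25} × \frac{249}{250}
     = \frac{261}{3125}
P(D|+) = P(+|D)P(D)/P(+) = \frac{4}{87}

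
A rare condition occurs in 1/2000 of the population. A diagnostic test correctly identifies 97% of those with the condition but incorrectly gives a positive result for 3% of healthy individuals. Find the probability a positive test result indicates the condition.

Let D = the rare event, + = positive/flagged.
P(D) = 1/2000
P(+|D) = 97/100
P(+|D') = 3/100
P(+) = P(+|D)P(D) + P(+|D')P(D')
     = \frac{97}{100} × \frac{1}{2000} + \frac{3}{100} × \frac{1999}{2000}
     = \frac{3047}{100000}
P(D|+) = P(+|D)P(D)/P(+) = \frac{97}{6094}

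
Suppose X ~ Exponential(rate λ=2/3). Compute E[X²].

Using the identity E[X²] = Var(X) + (E[X])²:
E[X] = \frac{3}{2}
Var(X) = \frac{9}{4}
E[X²] = \frac{9}{4} + (\frac{3}{2})²
= \frac{9}{2}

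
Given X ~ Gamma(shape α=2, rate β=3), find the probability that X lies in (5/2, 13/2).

P(5/2 < X < 13/2) = ∫_{5/2}^{13/2} f(x) dx
where f(x) = 9 x e^{- 3 x}
= \frac{-41 + 17 e^{12}}{2 e^{\frac{39}{2}}}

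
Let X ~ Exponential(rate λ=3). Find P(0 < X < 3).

P(0 < X < 3) = ∫_{0}^{3} f(x) dx
where f(x) = 3 e^{- 3 x}
= 1 - e^{-9}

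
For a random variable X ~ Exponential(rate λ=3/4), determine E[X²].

Using the identity E[X²] = Var(X) + (E[X])²:
E[X] = \frac{4}{3}
Var(X) = \frac{16}{9}
E[X²] = \frac{16}{9} + (\frac{4}{3})²
= \frac{32}{9}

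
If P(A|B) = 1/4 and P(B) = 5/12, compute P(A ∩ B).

By definition, P(A|B) = P(A ∩ B) / P(B)
So P(A ∩ B) = P(A|B) × P(B)
= 1/4 × 5/12
= 5/48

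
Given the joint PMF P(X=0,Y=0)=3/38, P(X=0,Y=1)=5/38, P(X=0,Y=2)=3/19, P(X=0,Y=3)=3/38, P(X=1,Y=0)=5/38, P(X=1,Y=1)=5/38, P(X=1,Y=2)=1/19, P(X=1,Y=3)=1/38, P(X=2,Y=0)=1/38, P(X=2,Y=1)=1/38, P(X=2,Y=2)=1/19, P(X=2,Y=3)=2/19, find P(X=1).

P(X=1) = P(X=1,Y=0) + P(X=1,Y=1) + P(X=1,Y=2) + P(X=1,Y=3)
= 5/38 + 5/38 + 1/19 + 1/38
= 13/38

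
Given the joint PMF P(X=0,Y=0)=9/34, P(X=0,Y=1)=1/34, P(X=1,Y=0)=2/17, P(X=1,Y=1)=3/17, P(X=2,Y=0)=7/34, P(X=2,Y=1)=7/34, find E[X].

First find marginal of X:
P(X=0) = 5/17
P(X=1) = 5/17
P(X=2) = 7/17
E[X] = 0 × 5/17 + 1 × 5/17 + 2 × 7/17 = 19/17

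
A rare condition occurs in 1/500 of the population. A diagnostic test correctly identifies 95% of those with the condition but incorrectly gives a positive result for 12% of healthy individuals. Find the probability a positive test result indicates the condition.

Let D = the rare event, + = positive/flagged.
P(D) = 1/500
P(+|D) = 95/100 = 19/20
P(+|D') = 12/100 = 3/25
P(+) = P(+|D)P(D) + P(+|D')P(D')
     = \frac{19}{20} × \frac{1}{500} + \frac{3}{25} × \frac{499}{500}
     = \frac{6083}{50000}
P(D|+) = P(+|D)P(D)/P(+) = \frac{95}{6083}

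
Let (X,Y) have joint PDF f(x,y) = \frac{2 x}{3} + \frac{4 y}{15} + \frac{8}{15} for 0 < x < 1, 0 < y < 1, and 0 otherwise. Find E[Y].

E[Y] = ∫_0^1 ∫_0^1 y × f(x,y) dx dy
= \frac{47}{90}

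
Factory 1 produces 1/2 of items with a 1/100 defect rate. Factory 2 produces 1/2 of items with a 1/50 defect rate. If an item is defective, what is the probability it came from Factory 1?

Using Bayes' theorem:
P(F1) = 1/2, P(D|F1) = 1/100
P(F2) = 1/2, P(D|F2) = 1/50
P(D) = P(D|F1)P(F1) + P(D|F2)P(F2)
     = \frac{3}{200}
P(F1|D) = P(D|F1)P(F1) / P(D)
= \frac{1}{3}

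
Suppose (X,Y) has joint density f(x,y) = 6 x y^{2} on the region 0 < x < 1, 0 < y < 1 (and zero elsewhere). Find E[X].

E[X] = ∫_0^1 ∫_0^1 x × f(x,y) dy dx
= ∫_0^1 ∫_0^1 x × (6 x y^{2}) dy dx
= \frac{2}{3}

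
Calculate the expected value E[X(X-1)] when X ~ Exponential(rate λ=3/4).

E[X(X-1)] = E[X² - X] = E[X²] - E[X]
E[X] = \frac{4}{3}
E[X²] = Var(X) + (E[X])² = \frac{16}{9} + (\frac{4}{3})² = \frac{32}{9}
E[X(X-1)] = \frac{32}{9} - \frac{4}{3} = \frac{20}{9}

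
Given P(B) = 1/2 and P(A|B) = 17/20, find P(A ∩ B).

By definition, P(A|B) = P(A ∩ B) / P(B)
So P(A ∩ B) = P(A|B) × P(B)
= 17/20 × 1/2
= 17/40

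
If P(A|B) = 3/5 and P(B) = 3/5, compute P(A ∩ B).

By definition, P(A|B) = P(A ∩ B) / P(B)
So P(A ∩ B) = P(A|B) × P(B)
= 3/5 × 3/5
= 9/25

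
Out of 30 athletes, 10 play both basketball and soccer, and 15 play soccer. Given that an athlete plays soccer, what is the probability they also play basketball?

P(A ∩ B) = 10/30 = 1/3
P(B) = 15/30 = 1/2
P(A|B) = P(A ∩ B) / P(B) = (1/3) / (1/2) = 2/3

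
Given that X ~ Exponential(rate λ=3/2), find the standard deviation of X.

For X ~ Exponential(rate λ=3/2):
Var(X) = \frac{4}{9}
SD(X) = √(Var(X)) = √(\frac{4}{9}) = \frac{2}{3}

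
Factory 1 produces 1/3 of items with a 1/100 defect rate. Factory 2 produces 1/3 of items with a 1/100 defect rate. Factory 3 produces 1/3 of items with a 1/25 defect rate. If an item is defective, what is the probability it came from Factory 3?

Using Bayes' theorem:
P(F1) = 1/3, P(D|F1) = 1/100
P(F2) = 1/3, P(D|F2) = 1/100
P(F3) = 1/3, P(D|F3) = 1/25
P(D) = P(D|F1)P(F1) + P(D|F2)P(F2) + P(D|F3)P(F3)
     = \frac{1}{50}
P(F3|D) = P(D|F3)P(F3) / P(D)
= \frac{2}{3}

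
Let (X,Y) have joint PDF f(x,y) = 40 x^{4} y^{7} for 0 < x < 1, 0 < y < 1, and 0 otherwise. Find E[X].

E[X] = ∫_0^1 ∫_0^1 x × f(x,y) dy dx
= ∫_0^1 ∫_0^1 x × (40 x^{4} y^{7}) dy dx
= \frac{5}{6}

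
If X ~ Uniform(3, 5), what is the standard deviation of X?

For X ~ Uniform(3, 5):
Var(X) = \frac{1}{3}
SD(X) = √(Var(X)) = √(\frac{1}{3}) = \frac{\sqrt{3}}{3}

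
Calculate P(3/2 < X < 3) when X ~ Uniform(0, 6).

P(3/2 < X < 3) = ∫_{3/2}^{3} f(x) dx
where f(x) = \frac{1}{6}
= \frac{1}{4}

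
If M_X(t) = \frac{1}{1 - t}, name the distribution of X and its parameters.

The MGF M(t) = \frac{1}{1 - t} is the standard form for the Exponential distribution.
Comparing with the known MGF formula identifies: Exponential(rate λ=1)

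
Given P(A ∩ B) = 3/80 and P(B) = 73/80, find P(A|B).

P(A|B) = P(A ∩ B) / P(B)
= (3/80) / (73/80)
= 3/73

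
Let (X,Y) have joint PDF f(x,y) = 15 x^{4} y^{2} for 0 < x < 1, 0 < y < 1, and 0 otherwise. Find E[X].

E[X] = ∫_0^1 ∫_0^1 x × f(x,y) dy dx
= ∫_0^1 ∫_0^1 x × (15 x^{4} y^{2}) dy dx
= \frac{5}{6}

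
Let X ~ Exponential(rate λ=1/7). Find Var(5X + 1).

For X ~ Exponential(rate λ=1/7):
Var(X) = 49
Var(5X + 1) = (5)² × Var(X) = 25 × 49 = 1225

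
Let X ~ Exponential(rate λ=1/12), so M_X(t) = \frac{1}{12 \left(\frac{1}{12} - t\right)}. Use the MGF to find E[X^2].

To find E[X^2], compute M^(2)(0):
M^(1)(t) = \frac{1}{12 \left(\frac{1}{12} - t\right)^{2}}
M^(2)(t) = \frac{1}{6 \left(\frac{1}{12} - t\right)^{3}}
M^(2)(0) = 288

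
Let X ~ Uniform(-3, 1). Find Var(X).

For X ~ Uniform(-3, 1):
Var(X) = \frac{4}{3}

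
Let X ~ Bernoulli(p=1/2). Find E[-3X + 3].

For X ~ Bernoulli(p=1/2):
E[X] = \frac{1}{2}
E[-3X + 3] = -3 × E[X] + 3 = \frac{3}{2}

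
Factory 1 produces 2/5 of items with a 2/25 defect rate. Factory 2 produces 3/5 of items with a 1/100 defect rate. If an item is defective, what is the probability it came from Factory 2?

Using Bayes' theorem:
P(F1) = 2/5, P(D|F1) = 2/25
P(F2) = 3/5, P(D|F2) = 1/100
P(D) = P(D|F1)P(F1) + P(D|F2)P(F2)
     = \frac{19}{500}
P(F2|D) = P(D|F2)P(F2) / P(D)
= \frac{3}{19}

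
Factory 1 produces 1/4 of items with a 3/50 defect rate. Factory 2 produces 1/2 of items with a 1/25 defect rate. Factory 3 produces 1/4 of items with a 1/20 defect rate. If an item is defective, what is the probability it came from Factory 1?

Using Bayes' theorem:
P(F1) = 1/4, P(D|F1) = 3/50
P(F2) = 1/2, P(D|F2) = 1/25
P(F3) = 1/4, P(D|F3) = 1/20
P(D) = P(D|F1)P(F1) + P(D|F2)P(F2) + P(D|F3)P(F3)
     = \frac{19}{400}
P(F1|D) = P(D|F1)P(F1) / P(D)
= \frac{6}{19}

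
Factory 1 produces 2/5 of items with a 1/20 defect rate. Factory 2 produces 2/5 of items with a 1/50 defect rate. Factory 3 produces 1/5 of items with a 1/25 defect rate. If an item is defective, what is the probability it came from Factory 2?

Using Bayes' theorem:
P(F1) = 2/5, P(D|F1) = 1/20
P(F2) = 2/5, P(D|F2) = 1/50
P(F3) = 1/5, P(D|F3) = 1/25
P(D) = P(D|F1)P(F1) + P(D|F2)P(F2) + P(D|F3)P(F3)
     = \frac{9}{250}
P(F2|D) = P(D|F2)P(F2) / P(D)
= \frac{2}{9}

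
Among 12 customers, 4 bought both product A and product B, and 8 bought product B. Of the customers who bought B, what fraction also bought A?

P(A ∩ B) = 4/12 = 1/3
P(B) = 8/12 = 2/3
P(A|B) = P(A ∩ B) / P(B) = (1/3) / (2/3) = 1/2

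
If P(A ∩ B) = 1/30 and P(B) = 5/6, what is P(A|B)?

P(A|B) = P(A ∩ B) / P(B)
= (1/30) / (5/6)
= 1/25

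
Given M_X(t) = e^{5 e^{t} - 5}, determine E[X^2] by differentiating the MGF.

To find E[X^2], compute M^(2)(0):
M^(1)(t) = 5 e^{t} e^{5 e^{t} - 5}
M^(2)(t) = 25 e^{2 t} e^{5 e^{t} - 5} + 5 e^{t} e^{5 e^{t} - 5}
M^(2)(0) = 30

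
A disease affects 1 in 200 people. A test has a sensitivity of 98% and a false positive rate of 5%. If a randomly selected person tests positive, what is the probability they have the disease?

Let D = the rare event, + = positive/flagged.
P(D) = 1/200
P(+|D) = 98/100 = 49/50
P(+|D') = 5/100 = 1/20
P(+) = P(+|D)P(D) + P(+|D')P(D')
     = \frac{49}{50} × \frac{1}{200} + \frac{1}{20} × \frac{199}{200}
     = \frac{1093}{20000}
P(D|+) = P(+|D)P(D)/P(+) = \frac{98}{1093}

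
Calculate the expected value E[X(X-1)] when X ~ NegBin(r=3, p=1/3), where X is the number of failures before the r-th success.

E[X(X-1)] = E[X² - X] = E[X²] - E[X]
E[X] = 6
E[X²] = Var(X) + (E[X])² = 18 + (6)² = 54
E[X(X-1)] = 54 - 6 = 48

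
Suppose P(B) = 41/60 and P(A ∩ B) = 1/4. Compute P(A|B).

P(A|B) = P(A ∩ B) / P(B)
= (1/4) / (41/60)
= 15/41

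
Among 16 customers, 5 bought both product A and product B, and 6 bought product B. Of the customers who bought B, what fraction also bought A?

P(A ∩ B) = 5/16
P(B) = 6/16 = 3/8
P(A|B) = P(A ∩ B) / P(B) = (5/16) / (3/8) = 5/6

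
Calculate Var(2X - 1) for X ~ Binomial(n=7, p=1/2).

For X ~ Binomial(n=7, p=1/2):
Var(X) = \frac{7}{4}
Var(2X - 1) = (2)² × Var(X) = 4 × \frac{7}{4} = 7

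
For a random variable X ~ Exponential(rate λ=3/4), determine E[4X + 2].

For X ~ Exponential(rate λ=3/4):
E[X] = \frac{4}{3}
E[4X + 2] = 4 × E[X] + 2 = \frac{22}{3}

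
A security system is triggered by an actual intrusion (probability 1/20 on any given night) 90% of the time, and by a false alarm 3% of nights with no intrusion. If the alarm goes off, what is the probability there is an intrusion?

Let D = the rare event, + = positive/flagged.
P(D) = 1/20
P(+|D) = 90/100 = 9/10
P(+|D') = 3/100
P(+) = P(+|D)P(D) + P(+|D')P(D')
     = \frac{9}{10} × \frac{1}{20} + \frac{3}{100} × \frac{19}{20}
     = \frac{147}{2000}
P(D|+) = P(+|D)P(D)/P(+) = \frac{30}{49}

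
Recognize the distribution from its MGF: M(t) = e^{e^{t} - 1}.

The MGF M(t) = e^{e^{t} - 1} is the standard form for the Poisson distribution.
Comparing with the known MGF formula identifies: Poisson(λ=1)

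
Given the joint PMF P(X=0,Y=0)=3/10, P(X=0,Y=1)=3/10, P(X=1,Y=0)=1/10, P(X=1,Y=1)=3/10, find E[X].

First find marginal of X:
P(X=0) = 3/5
P(X=1) = 2/5
E[X] = 0 × 3/5 + 1 × 2/5 = 2/5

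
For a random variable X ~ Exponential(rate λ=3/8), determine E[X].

For X ~ Exponential(rate λ=3/8), the expected value is:
E[X] = \frac{8}{3}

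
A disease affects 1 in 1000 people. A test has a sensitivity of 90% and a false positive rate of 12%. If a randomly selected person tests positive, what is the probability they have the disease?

Let D = the rare event, + = positive/flagged.
P(D) = 1/1000
P(+|D) = 90/100 = 9/10
P(+|D') = 12/100 = 3/25
P(+) = P(+|D)P(D) + P(+|D')P(D')
     = \frac{9}{10} × \frac{1}{1000} + \frac{3}{25} × \frac{999}{1000}
     = \frac{6039}{50000}
P(D|+) = P(+|D)P(D)/P(+) = \frac{5}{671}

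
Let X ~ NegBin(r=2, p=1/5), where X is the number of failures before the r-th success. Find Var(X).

For X ~ NegBin(r=2, p=1/5), where X is the number of failures before the r-th success:
Var(X) = 40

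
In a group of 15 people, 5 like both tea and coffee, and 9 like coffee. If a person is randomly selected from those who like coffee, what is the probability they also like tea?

P(A ∩ B) = 5/15 = 1/3
P(B) = 9/15 = 3/5
P(A|B) = P(A ∩ B) / P(B) = (1/3) / (3/5) = 5/9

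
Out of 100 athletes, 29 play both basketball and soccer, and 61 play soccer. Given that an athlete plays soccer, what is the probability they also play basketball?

P(A ∩ B) = 29/100
P(B) = 61/100
P(A|B) = P(A ∩ B) / P(B) = (29/100) / (61/100) = 29/61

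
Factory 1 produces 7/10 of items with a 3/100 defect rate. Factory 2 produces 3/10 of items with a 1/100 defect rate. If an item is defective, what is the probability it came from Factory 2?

Using Bayes' theorem:
P(F1) = 7/10, P(D|F1) = 3/100
P(F2) = 3/10, P(D|F2) = 1/100
P(D) = P(D|F1)P(F1) + P(D|F2)P(F2)
     = \frac{3}{125}
P(F2|D) = P(D|F2)P(F2) / P(D)
= \frac{1}{8}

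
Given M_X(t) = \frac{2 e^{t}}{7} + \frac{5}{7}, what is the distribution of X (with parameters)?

The MGF M(t) = \frac{2 e^{t}}{7} + \frac{5}{7} is the standard form for the Bernoulli distribution.
Comparing with the known MGF formula identifies: Bernoulli(p=2/7)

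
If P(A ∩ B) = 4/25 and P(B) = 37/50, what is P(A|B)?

P(A|B) = P(A ∩ B) / P(B)
= (4/25) / (37/50)
= 8/37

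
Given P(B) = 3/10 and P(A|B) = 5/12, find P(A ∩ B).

By definition, P(A|B) = P(A ∩ B) / P(B)
So P(A ∩ B) = P(A|B) × P(B)
= 5/12 × 3/10
= 1/8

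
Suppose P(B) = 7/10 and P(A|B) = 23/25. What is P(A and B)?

By definition, P(A|B) = P(A ∩ B) / P(B)
So P(A ∩ B) = P(A|B) × P(B)
= 23/25 × 7/10
= 161/250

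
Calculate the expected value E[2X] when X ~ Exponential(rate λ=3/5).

For X ~ Exponential(rate λ=3/5):
E[X] = \frac{5}{3}
E[2X] = 2 × E[X] + 0 = \frac{10}{3}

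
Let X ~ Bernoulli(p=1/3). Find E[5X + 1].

For X ~ Bernoulli(p=1/3):
E[X] = \frac{1}{3}
E[5X + 1] = 5 × E[X] + 1 = \frac{8}{3}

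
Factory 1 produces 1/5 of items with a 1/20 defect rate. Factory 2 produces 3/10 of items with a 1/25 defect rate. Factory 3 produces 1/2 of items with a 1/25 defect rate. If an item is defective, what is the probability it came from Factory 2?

Using Bayes' theorem:
P(F1) = 1/5, P(D|F1) = 1/20
P(F2) = 3/10, P(D|F2) = 1/25
P(F3) = 1/2, P(D|F3) = 1/25
P(D) = P(D|F1)P(F1) + P(D|F2)P(F2) + P(D|F3)P(F3)
     = \frac{21}{500}
P(F2|D) = P(D|F2)P(F2) / P(D)
= \frac{2}{7}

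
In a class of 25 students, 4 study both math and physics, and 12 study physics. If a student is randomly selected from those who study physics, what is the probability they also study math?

P(A ∩ B) = 4/25
P(B) = 12/25
P(A|B) = P(A ∩ B) / P(B) = (4/25) / (12/25) = 1/3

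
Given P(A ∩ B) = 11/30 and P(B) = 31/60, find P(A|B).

P(A|B) = P(A ∩ B) / P(B)
= (11/30) / (31/60)
= 22/31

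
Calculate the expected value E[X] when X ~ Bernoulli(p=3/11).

For X ~ Bernoulli(p=3/11), the expected value is:
E[X] = \frac{3}{11}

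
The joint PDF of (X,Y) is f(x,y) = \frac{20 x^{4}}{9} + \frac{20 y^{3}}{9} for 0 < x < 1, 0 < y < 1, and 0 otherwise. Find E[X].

E[X] = ∫_0^1 ∫_0^1 x × f(x,y) dy dx
= ∫_0^1 ∫_0^1 x × (\frac{20 x^{4}}{9} + \frac{20 y^{3}}{9}) dy dx
= \frac{35}{54}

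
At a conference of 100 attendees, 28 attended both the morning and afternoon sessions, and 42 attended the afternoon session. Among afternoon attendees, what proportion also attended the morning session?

P(A ∩ B) = 28/100 = 7/25
P(B) = 42/100 = 21/50
P(A|B) = P(A ∩ B) / P(B) = (7/25) / (21/50) = 2/3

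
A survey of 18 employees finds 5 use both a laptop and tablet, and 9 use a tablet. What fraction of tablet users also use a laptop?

P(A ∩ B) = 5/18
P(B) = 9/18 = 1/2
P(A|B) = P(A ∩ B) / P(B) = (5/18) / (1/2) = 5/9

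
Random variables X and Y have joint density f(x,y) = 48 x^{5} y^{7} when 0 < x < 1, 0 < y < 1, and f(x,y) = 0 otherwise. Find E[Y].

E[Y] = ∫_0^1 ∫_0^1 y × f(x,y) dx dy
= \frac{8}{9}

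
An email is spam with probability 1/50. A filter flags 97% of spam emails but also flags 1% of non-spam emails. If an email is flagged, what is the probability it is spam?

Let D = the rare event, + = positive/flagged.
P(D) = 1/50
P(+|D) = 97/100
P(+|D') = 1/100
P(+) = P(+|D)P(D) + P(+|D')P(D')
     = \frac{97}{100} × \frac{1}{50} + \frac{1}{100} × \frac{49}{50}
     = \frac{73}{2500}
P(D|+) = P(+|D)P(D)/P(+) = \frac{97}{146}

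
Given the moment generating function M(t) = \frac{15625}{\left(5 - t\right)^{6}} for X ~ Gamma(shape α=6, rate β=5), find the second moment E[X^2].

To find E[X^2], compute M^(2)(0):
M^(1)(t) = \frac{93750}{\left(5 - t\right)^{7}}
M^(2)(t) = \frac{656250}{\left(5 - t\right)^{8}}
M^(2)(0) = \frac{42}{25}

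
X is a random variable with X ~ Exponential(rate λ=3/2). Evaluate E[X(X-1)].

E[X(X-1)] = E[X² - X] = E[X²] - E[X]
E[X] = \frac{2}{3}
E[X²] = Var(X) + (E[X])² = \frac{4}{9} + (\frac{2}{3})² = \frac{8}{9}
E[X(X-1)] = \frac{8}{9} - \frac{2}{3} = \frac{2}{9}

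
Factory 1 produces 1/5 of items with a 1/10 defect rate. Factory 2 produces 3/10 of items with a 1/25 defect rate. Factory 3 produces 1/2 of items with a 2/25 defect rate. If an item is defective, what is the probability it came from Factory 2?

Using Bayes' theorem:
P(F1) = 1/5, P(D|F1) = 1/10
P(F2) = 3/10, P(D|F2) = 1/25
P(F3) = 1/2, P(D|F3) = 2/25
P(D) = P(D|F1)P(F1) + P(D|F2)P(F2) + P(D|F3)P(F3)
     = \frac{9}{125}
P(F2|D) = P(D|F2)P(F2) / P(D)
= \frac{1}{6}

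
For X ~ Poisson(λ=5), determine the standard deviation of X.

For X ~ Poisson(λ=5):
Var(X) = 5
SD(X) = √(Var(X)) = √(5) = \sqrt{5}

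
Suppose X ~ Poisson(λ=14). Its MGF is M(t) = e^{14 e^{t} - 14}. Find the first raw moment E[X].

To find E[X], compute M^(1)(0):
M^(1)(t) = 14 e^{t} e^{14 e^{t} - 14}
M^(1)(0) = 14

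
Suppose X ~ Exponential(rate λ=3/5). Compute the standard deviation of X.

For X ~ Exponential(rate λ=3/5):
Var(X) = \frac{25}{9}
SD(X) = √(Var(X)) = √(\frac{25}{9}) = \frac{5}{3}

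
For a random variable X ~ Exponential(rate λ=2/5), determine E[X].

For X ~ Exponential(rate λ=2/5), the expected value is:
E[X] = \frac{5}{2}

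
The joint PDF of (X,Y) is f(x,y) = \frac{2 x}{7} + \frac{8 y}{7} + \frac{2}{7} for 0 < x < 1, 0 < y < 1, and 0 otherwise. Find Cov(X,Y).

E[XY] = ∫∫ xy × f(x,y) dx dy = \frac{13}{42}
E[X] = \frac{11}{21}
E[Y] = \frac{25}{42}
Cov(X,Y) = E[XY] - E[X]E[Y] = - \frac{1}{441}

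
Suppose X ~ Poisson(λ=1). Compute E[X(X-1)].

E[X(X-1)] = E[X² - X] = E[X²] - E[X]
E[X] = 1
E[X²] = Var(X) + (E[X])² = 1 + (1)² = 2
E[X(X-1)] = 2 - 1 = 1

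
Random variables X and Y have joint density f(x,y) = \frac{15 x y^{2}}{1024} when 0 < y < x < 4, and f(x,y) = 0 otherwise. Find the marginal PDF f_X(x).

f_X(x) = ∫_0^x \frac{15 x y^{2}}{1024} dy = \frac{5 x^{4}}{1024}
for 0 < x < 4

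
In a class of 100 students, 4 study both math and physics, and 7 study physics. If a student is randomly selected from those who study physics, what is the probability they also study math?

P(A ∩ B) = 4/100 = 1/25
P(B) = 7/100
P(A|B) = P(A ∩ B) / P(B) = (1/25) / (7/100) = 4/7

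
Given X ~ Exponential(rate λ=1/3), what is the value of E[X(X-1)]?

E[X(X-1)] = E[X² - X] = E[X²] - E[X]
E[X] = 3
E[X²] = Var(X) + (E[X])² = 9 + (3)² = 18
E[X(X-1)] = 18 - 3 = 15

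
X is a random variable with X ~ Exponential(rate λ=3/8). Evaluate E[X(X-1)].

E[X(X-1)] = E[X² - X] = E[X²] - E[X]
E[X] = \frac{8}{3}
E[X²] = Var(X) + (E[X])² = \frac{64}{9} + (\frac{8}{3})² = \frac{128}{9}
E[X(X-1)] = \frac{128}{9} - \frac{8}{3} = \frac{104}{9}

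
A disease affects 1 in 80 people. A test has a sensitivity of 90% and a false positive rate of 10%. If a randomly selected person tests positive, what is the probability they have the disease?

Let D = the rare event, + = positive/flagged.
P(D) = 1/80
P(+|D) = 90/100 = 9/10
P(+|D') = 10/100 = 1/10
P(+) = P(+|D)P(D) + P(+|D')P(D')
     = \frac{9}{10} × \frac{1}{80} + \frac{1}{10} × \frac{79}{80}
     = \frac{11}{100}
P(D|+) = P(+|D)P(D)/P(+) = \frac{9}{88}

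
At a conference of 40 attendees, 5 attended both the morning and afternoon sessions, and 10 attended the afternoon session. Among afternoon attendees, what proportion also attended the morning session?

P(A ∩ B) = 5/40 = 1/8
P(B) = 10/40 = 1/4
P(A|B) = P(A ∩ B) / P(B) = (1/8) / (1/4) = 1/2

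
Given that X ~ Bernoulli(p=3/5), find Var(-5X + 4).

For X ~ Bernoulli(p=3/5):
Var(X) = \frac{6}{25}
Var(-5X + 4) = (-5)² × Var(X) = 25 × \frac{6}{25} = 6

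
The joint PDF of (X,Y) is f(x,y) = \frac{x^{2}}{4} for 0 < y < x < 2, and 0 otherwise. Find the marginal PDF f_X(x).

f_X(x) = ∫_0^x \frac{x^{2}}{4} dy = \frac{x^{3}}{4}
for 0 < x < 2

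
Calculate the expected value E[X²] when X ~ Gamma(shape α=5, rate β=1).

Using the identity E[X²] = Var(X) + (E[X])²:
E[X] = 5
Var(X) = 5
E[X²] = 5 + (5)²
= 30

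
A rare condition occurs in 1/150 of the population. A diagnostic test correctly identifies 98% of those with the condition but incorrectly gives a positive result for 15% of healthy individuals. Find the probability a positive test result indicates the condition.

Let D = the rare event, + = positive/flagged.
P(D) = 1/150
P(+|D) = 98/100 = 49/50
P(+|D') = 15/100 = 3/20
P(+) = P(+|D)P(D) + P(+|D')P(D')
     = \frac{49}{50} × \frac{1}{150} + \frac{3}{20} × \frac{149}{150}
     = \frac{2333}{15000}
P(D|+) = P(+|D)P(D)/P(+) = \frac{98}{2333}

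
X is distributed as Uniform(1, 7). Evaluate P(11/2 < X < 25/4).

P(11/2 < X < 25/4) = ∫_{11/2}^{25/4} f(x) dx
where f(x) = \frac{1}{6}
= \frac{1}{8}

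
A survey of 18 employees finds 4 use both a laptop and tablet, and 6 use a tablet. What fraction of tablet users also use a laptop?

P(A ∩ B) = 4/18 = 2/9
P(B) = 6/18 = 1/3
P(A|B) = P(A ∩ B) / P(B) = (2/9) / (1/3) = 2/3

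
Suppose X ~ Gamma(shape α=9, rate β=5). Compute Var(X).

For X ~ Gamma(shape α=9, rate β=5):
Var(X) = \frac{9}{25}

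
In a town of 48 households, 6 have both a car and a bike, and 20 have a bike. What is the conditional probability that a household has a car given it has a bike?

P(A ∩ B) = 6/48 = 1/8
P(B) = 20/48 = 5/12
P(A|B) = P(A ∩ B) / P(B) = (1/8) / (5/12) = 3/10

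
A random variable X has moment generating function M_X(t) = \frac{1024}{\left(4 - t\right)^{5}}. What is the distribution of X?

The MGF M(t) = \frac{1024}{\left(4 - t\right)^{5}} is the standard form for the Gamma distribution.
Comparing with the known MGF formula identifies: Gamma(shape α=5, rate β=4)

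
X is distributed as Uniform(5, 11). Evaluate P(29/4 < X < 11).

P(29/4 < X < 11) = ∫_{29/4}^{11} f(x) dx
where f(x) = \frac{1}{6}
= \frac{5}{8}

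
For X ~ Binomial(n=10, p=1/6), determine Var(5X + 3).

For X ~ Binomial(n=10, p=1/6):
Var(X) = \frac{25}{18}
Var(5X + 3) = (5)² × Var(X) = 25 × \frac{25}{18} = \frac{625}{18}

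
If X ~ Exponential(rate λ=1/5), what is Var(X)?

For X ~ Exponential(rate λ=1/5):
Var(X) = 25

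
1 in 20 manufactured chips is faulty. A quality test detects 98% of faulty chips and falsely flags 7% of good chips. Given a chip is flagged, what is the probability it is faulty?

Let D = the rare event, + = positive/flagged.
P(D) = 1/20
P(+|D) = 98/100 = 49/50
P(+|D') = 7/100
P(+) = P(+|D)P(D) + P(+|D')P(D')
     = \frac{49}{50} × \frac{1}{20} + \frac{7}{100} × \frac{19}{20}
     = \frac{231}{2000}
P(D|+) = P(+|D)P(D)/P(+) = \frac{14}{33}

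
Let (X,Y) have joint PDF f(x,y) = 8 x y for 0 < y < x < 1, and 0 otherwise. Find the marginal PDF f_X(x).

f_X(x) = ∫_0^x 8 x y dy = 4 x^{3}
for 0 < x < 1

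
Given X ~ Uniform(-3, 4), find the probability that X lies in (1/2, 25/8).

P(1/2 < X < 25/8) = ∫_{1/2}^{25/8} f(x) dx
where f(x) = \frac{1}{7}
= \frac{3}{8}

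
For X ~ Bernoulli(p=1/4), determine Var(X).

For X ~ Bernoulli(p=1/4):
Var(X) = \frac{3}{16}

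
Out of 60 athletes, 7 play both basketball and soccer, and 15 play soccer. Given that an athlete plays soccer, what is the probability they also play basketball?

P(A ∩ B) = 7/60
P(B) = 15/60 = 1/4
P(A|B) = P(A ∩ B) / P(B) = (7/60) / (1/4) = 7/15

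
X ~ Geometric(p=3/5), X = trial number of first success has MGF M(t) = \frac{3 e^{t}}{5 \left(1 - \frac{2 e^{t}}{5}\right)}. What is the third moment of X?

To find E[X^3], compute M^(3)(0):
M^(1)(t) = \frac{3 e^{t}}{5 \left(1 - \frac{2 e^{t}}{5}\right)} + \frac{6 e^{2 t}}{25 \left(1 - \frac{2 e^{t}}{5}\right)^{2}}
M^(2)(t) = \frac{3 e^{t}}{5 \left(1 - \frac{2 e^{t}}{5}\right)} + \frac{18 e^{2 t}}{25 \left(1 - \frac{2 e^{t}}{5}\right)^{2}} + \frac{24 e^{3 t}}{125 \left(1 - \frac{2 e^{t}}{5}\right)^{3}}
M^(3)(t) = \frac{3 e^{t}}{5 \left(1 - \frac{2 e^{t}}{5}\right)} + \frac{42 e^{2 t}}{25 \left(1 - \frac{2 e^{t}}{5}\right)^{2}} + \frac{144 e^{3 t}}{125 \left(1 - \frac{2 e^{t}}{5}\right)^{3}} + \frac{144 e^{4 t}}{625 \left(1 - \frac{2 e^{t}}{5}\right)^{4}}
M^(3)(0) = \frac{115}{9}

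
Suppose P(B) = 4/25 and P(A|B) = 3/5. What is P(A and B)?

By definition, P(A|B) = P(A ∩ B) / P(B)
So P(A ∩ B) = P(A|B) × P(B)
= 3/5 × 4/25
= 12/125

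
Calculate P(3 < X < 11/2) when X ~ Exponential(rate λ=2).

P(3 < X < 11/2) = ∫_{3}^{11/2} f(x) dx
where f(x) = 2 e^{- 2 x}
= - \frac{1 - e^{5}}{e^{11}}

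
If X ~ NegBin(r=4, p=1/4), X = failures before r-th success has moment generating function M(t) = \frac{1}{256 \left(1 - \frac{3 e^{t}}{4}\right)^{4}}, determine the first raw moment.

To find E[X], compute M^(1)(0):
M^(1)(t) = \frac{3 e^{t}}{256 \left(1 - \frac{3 e^{t}}{4}\right)^{5}}
M^(1)(0) = 12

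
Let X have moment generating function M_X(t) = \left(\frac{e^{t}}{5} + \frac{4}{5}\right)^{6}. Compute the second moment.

To find E[X^2], compute M^(2)(0):
M^(1)(t) = \frac{6 \left(\frac{e^{t}}{5} + \frac{4}{5}\right)^{5} e^{t}}{5}
M^(2)(t) = \frac{6 \left(\frac{e^{t}}{5} + \frac{4}{5}\right)^{5} e^{t}}{5} + \frac{6 \left(\frac{e^{t}}{5} + \frac{4}{5}\right)^{4} e^{2 t}}{5}
M^(2)(0) = \frac{12}{5}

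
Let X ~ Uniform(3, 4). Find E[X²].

Using the identity E[X²] = Var(X) + (E[X])²:
E[X] = \frac{7}{2}
Var(X) = \frac{1}{12}
E[X²] = \frac{1}{12} + (\frac{7}{2})²
= \frac{37}{3}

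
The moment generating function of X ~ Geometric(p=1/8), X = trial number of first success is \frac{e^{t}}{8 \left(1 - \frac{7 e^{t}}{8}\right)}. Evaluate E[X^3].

To find E[X^3], compute M^(3)(0):
M^(1)(t) = \frac{e^{t}}{8 \left(1 - \frac{7 e^{t}}{8}\right)} + \frac{7 e^{2 t}}{64 \left(1 - \frac{7 e^{t}}{8}\right)^{2}}
M^(2)(t) = \frac{e^{t}}{8 \left(1 - \frac{7 e^{t}}{8}\right)} + \frac{21 e^{2 t}}{64 \left(1 - \frac{7 e^{t}}{8}\right)^{2}} + \frac{49 e^{3 t}}{256 \left(1 - \frac{7 e^{t}}{8}\right)^{3}}
M^(3)(t) = \frac{e^{t}}{8 \left(1 - \frac{7 e^{t}}{8}\right)} + \frac{49 e^{2 t}}{64 \left(1 - \frac{7 e^{t}}{8}\right)^{2}} + \frac{147 e^{3 t}}{128 \left(1 - \frac{7 e^{t}}{8}\right)^{3}} + \frac{1029 e^{4 t}}{2048 \left(1 - \frac{7 e^{t}}{8}\right)^{4}}
M^(3)(0) = 2696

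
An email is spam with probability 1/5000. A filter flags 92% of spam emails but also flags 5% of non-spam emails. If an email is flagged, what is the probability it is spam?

Let D = the rare event, + = positive/flagged.
P(D) = 1/5000
P(+|D) = 92/100 = 23/25
P(+|D') = 5/100 = 1/20
P(+) = P(+|D)P(D) + P(+|D')P(D')
     = \frac{23}{25} × \frac{1}{5000} + \frac{1}{20} × \frac{4999}{5000}
     = \frac{25087}{500000}
P(D|+) = P(+|D)P(D)/P(+) = \frac{92}{25087}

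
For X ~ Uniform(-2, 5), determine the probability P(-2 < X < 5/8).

P(-2 < X < 5/8) = ∫_{-2}^{5/8} f(x) dx
where f(x) = \frac{1}{7}
= \frac{3}{8}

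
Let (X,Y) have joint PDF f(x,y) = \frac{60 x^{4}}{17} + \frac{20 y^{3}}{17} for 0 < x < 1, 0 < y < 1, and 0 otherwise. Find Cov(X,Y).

E[XY] = ∫∫ xy × f(x,y) dx dy = \frac{7}{17}
E[X] = \frac{25}{34}
E[Y] = \frac{10}{17}
Cov(X,Y) = E[XY] - E[X]E[Y] = - \frac{6}{289}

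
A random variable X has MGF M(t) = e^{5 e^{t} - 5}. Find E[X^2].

To find E[X^2], compute M^(2)(0):
M^(1)(t) = 5 e^{t} e^{5 e^{t} - 5}
M^(2)(t) = 25 e^{2 t} e^{5 e^{t} - 5} + 5 e^{t} e^{5 e^{t} - 5}
M^(2)(0) = 30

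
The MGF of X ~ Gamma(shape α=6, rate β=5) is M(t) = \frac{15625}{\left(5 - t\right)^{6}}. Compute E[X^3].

To find E[X^3], compute M^(3)(0):
M^(1)(t) = \frac{93750}{\left(5 - t\right)^{7}}
M^(2)(t) = \frac{656250}{\left(5 - t\right)^{8}}
M^(3)(t) = \frac{5250000}{\left(5 - t\right)^{9}}
M^(3)(0) = \frac{336}{125}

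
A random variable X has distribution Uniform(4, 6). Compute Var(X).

For X ~ Uniform(4, 6):
Var(X) = \frac{1}{3}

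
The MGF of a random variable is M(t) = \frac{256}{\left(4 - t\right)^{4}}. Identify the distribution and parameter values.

The MGF M(t) = \frac{256}{\left(4 - t\right)^{4}} is the standard form for the Gamma distribution.
Comparing with the known MGF formula identifies: Gamma(shape α=4, rate β=4)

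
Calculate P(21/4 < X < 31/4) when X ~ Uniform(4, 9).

P(21/4 < X < 31/4) = ∫_{21/4}^{31/4} f(x) dx
where f(x) = \frac{1}{5}
= \frac{1}{2}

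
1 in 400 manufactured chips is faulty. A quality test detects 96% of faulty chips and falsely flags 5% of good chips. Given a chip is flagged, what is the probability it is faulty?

Let D = the rare event, + = positive/flagged.
P(D) = 1/400
P(+|D) = 96/100 = 24/25
P(+|D') = 5/100 = 1/20
P(+) = P(+|D)P(D) + P(+|D')P(D')
     = \frac{24}{25} × \frac{1}{400} + \frac{1}{20} × \frac{399}{400}
     = \frac{2091}{40000}
P(D|+) = P(+|D)P(D)/P(+) = \frac{32}{697}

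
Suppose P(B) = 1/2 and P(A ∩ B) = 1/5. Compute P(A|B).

P(A|B) = P(A ∩ B) / P(B)
= (1/5) / (1/2)
= 2/5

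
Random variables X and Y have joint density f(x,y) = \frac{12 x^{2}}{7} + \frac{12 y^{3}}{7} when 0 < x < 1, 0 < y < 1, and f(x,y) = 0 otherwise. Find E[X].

E[X] = ∫_0^1 ∫_0^1 x × f(x,y) dy dx
= ∫_0^1 ∫_0^1 x × (\frac{12 x^{2}}{7} + \frac{12 y^{3}}{7}) dy dx
= \frac{9}{14}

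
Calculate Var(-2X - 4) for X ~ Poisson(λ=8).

For X ~ Poisson(λ=8):
Var(X) = 8
Var(-2X - 4) = (-2)² × Var(X) = 4 × 8 = 32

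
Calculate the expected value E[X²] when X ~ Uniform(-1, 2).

Using the identity E[X²] = Var(X) + (E[X])²:
E[X] = \frac{1}{2}
Var(X) = \frac{3}{4}
E[X²] = \frac{3}{4} + (\frac{1}{2})²
= 1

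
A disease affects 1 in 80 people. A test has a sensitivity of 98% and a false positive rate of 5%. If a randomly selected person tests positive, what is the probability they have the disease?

Let D = the rare event, + = positive/flagged.
P(D) = 1/80
P(+|D) = 98/100 = 49/50
P(+|D') = 5/100 = 1/20
P(+) = P(+|D)P(D) + P(+|D')P(D')
     = \frac{49}{50} × \frac{1}{80} + \frac{1}{20} × \frac{79}{80}
     = \frac{493}{8000}
P(D|+) = P(+|D)P(D)/P(+) = \frac{98}{493}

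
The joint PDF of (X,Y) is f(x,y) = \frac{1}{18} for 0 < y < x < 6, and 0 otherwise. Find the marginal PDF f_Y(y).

f_Y(y) = ∫_y^6 \frac{1}{18} dx = \frac{1}{3} - \frac{y}{18}
for 0 < y < 6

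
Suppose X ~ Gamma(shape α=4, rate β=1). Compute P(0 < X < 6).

P(0 < X < 6) = ∫_{0}^{6} f(x) dx
where f(x) = \frac{x^{3} e^{- x}}{6}
= 1 - \frac{61}{e^{6}}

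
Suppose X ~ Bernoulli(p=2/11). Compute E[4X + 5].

For X ~ Bernoulli(p=2/11):
E[X] = \frac{2}{11}
E[4X + 5] = 4 × E[X] + 5 = \frac{63}{11}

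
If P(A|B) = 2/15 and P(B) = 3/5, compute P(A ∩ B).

By definition, P(A|B) = P(A ∩ B) / P(B)
So P(A ∩ B) = P(A|B) × P(B)
= 2/15 × 3/5
= 2/25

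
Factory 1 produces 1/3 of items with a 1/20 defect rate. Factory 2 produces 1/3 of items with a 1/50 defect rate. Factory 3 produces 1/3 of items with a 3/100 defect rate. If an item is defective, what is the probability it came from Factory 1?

Using Bayes' theorem:
P(F1) = 1/3, P(D|F1) = 1/20
P(F2) = 1/3, P(D|F2) = 1/50
P(F3) = 1/3, P(D|F3) = 3/100
P(D) = P(D|F1)P(F1) + P(D|F2)P(F2) + P(D|F3)P(F3)
     = \frac{1}{30}
P(F1|D) = P(D|F1)P(F1) / P(D)
= \frac{1}{2}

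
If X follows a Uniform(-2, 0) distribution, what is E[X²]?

Using the identity E[X²] = Var(X) + (E[X])²:
E[X] = -1
Var(X) = \frac{1}{3}
E[X²] = \frac{1}{3} + (-1)²
= \frac{4}{3}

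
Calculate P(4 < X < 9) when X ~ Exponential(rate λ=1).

P(4 < X < 9) = ∫_{4}^{9} f(x) dx
where f(x) = e^{- x}
= - \frac{1 - e^{5}}{e^{9}}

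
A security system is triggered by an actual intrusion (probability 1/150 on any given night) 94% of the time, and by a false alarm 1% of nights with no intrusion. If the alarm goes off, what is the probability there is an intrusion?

Let D = the rare event, + = positive/flagged.
P(D) = 1/150
P(+|D) = 94/100 = 47/50
P(+|D') = 1/100
P(+) = P(+|D)P(D) + P(+|D')P(D')
     = \frac{47}{50} × \frac{1}{150} + \frac{1}{100} × \frac{149}{150}
     = \frac{81}{5000}
P(D|+) = P(+|D)P(D)/P(+) = \frac{94}{243}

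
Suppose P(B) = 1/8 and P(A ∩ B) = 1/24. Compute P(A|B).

P(A|B) = P(A ∩ B) / P(B)
= (1/24) / (1/8)
= 1/3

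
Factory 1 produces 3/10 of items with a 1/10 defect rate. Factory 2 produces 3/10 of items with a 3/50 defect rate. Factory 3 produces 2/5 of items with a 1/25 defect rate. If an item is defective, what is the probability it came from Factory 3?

Using Bayes' theorem:
P(F1) = 3/10, P(D|F1) = 1/10
P(F2) = 3/10, P(D|F2) = 3/50
P(F3) = 2/5, P(D|F3) = 1/25
P(D) = P(D|F1)P(F1) + P(D|F2)P(F2) + P(D|F3)P(F3)
     = \frac{8}{125}
P(F3|D) = P(D|F3)P(F3) / P(D)
= \frac{1}{4}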